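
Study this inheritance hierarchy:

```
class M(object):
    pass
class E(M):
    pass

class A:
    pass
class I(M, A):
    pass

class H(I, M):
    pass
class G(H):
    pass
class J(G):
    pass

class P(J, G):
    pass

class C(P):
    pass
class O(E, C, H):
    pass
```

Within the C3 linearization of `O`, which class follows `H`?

L[O] = O + merge(L[E], L[C], L[H], [E C H])
  take E:  [E M object] + [C P J G H I M A object] + [H I M A object] + [E C H]
  take C:  [M object] + [C P J G H I M A object] + [H I M A object] + [C H]
  take P:  [M object] + [P J G H I M A object] + [H I M A object] + [H]
  take J:  [M object] + [J G H I M A object] + [H I M A object] + [H]
  take G:  [M object] + [G H I M A object] + [H I M A object] + [H]
  take H:  [M object] + [H I M A object] + [H I M A object] + [H]
  take I:  [M object] + [I M A object] + [I M A object]
  take M:  [M object] + [M A object] + [M A object]
  take A:  [object] + [A object] + [A object]
  take object:  [object] + [object] + [object]
MRO: O E C P J G H I M A object
H is at position 6; next is I.

I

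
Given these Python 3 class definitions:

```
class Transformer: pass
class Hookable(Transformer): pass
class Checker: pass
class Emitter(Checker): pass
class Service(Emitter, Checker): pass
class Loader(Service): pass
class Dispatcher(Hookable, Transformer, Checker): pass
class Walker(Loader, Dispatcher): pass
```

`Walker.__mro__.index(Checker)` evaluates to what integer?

7

L[Walker] = Walker + merge(L[Loader], L[Dispatcher], [Loader Dispatcher])
  take Loader:  [Loader Service Emitter Checker object] + [Dispatcher Hookable Transformer Checker object] + [Loader Dispatcher]
  take Service:  [Service Emitter Checker object] + [Dispatcher Hookable Transformer Checker object] + [Dispatcher]
  take Emitter:  [Emitter Checker object] + [Dispatcher Hookable Transformer Checker object] + [Dispatcher]
  take Dispatcher:  [Checker object] + [Dispatcher Hookable Transformer Checker object] + [Dispatcher]
  take Hookable:  [Checker object] + [Hookable Transformer Checker object]
  take Transformer:  [Checker object] + [Transformer Checker object]
  take Checker:  [Checker object] + [Checker object]
  take object:  [object] + [object]
MRO: Walker Loader Service Emitter Dispatcher Hookable Transformer Checker object
Checker sits at index 7.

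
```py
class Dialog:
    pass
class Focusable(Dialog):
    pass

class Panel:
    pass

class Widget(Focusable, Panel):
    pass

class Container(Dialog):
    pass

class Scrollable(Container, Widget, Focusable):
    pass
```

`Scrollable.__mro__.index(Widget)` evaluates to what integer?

2

L[Scrollable] = Scrollable + merge(L[Container], L[Widget], L[Focusable], [Container Widget Focusable])
  take Container:  [Container Dialog object] + [Widget Focusable Dialog Panel object] + [Focusable Dialog object] + [Container Widget Focusable]
  take Widget:  [Dialog object] + [Widget Focusable Dialog Panel object] + [Focusable Dialog object] + [Widget Focusable]
  take Focusable:  [Dialog object] + [Focusable Dialog Panel object] + [Focusable Dialog object] + [Focusable]
  take Dialog:  [Dialog object] + [Dialog Panel object] + [Dialog object]
  take Panel:  [object] + [Panel object] + [object]
  take object:  [object] + [object] + [object]
MRO: Scrollable Container Widget Focusable Dialog Panel object
Widget sits at index 2.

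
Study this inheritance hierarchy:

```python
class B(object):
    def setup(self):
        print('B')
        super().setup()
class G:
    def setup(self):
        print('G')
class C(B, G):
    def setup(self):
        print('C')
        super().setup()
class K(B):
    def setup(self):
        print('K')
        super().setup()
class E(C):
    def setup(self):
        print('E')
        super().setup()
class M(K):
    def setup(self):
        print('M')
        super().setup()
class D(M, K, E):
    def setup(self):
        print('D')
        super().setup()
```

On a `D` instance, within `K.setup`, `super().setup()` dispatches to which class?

L[D] = D + merge(L[M], L[K], L[E], [M K E])
  take M:  [M K B object] + [K B object] + [E C B G object] + [M K E]
  take K:  [K B object] + [K B object] + [E C B G object] + [K E]
  take E:  [B object] + [B object] + [E C B G object] + [E]
  take C:  [B object] + [B object] + [C B G object]
  take B:  [B object] + [B object] + [B G object]
  take G:  [object] + [object] + [G object]
  take object:  [object] + [object] + [object]
MRO: D M K E C B G object
super() in K.setup on a D instance goes to the class after K in D's MRO: E.

E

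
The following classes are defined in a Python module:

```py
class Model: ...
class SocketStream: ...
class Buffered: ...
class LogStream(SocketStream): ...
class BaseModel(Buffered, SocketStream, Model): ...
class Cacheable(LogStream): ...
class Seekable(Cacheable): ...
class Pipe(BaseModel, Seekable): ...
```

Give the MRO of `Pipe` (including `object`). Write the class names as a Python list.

L[Pipe] = Pipe + merge(L[BaseModel], L[Seekable], [BaseModel Seekable])
  take BaseModel:  [BaseModel Buffered SocketStream Model object] + [Seekable Cacheable LogStream SocketStream object] + [BaseModel Seekable]
  take Buffered:  [Buffered SocketStream Model object] + [Seekable Cacheable LogStream SocketStream object] + [Seekable]
  take Seekable:  [SocketStream Model object] + [Seekable Cacheable LogStream SocketStream object] + [Seekable]
  take Cacheable:  [SocketStream Model object] + [Cacheable LogStream SocketStream object]
  take LogStream:  [SocketStream Model object] + [LogStream SocketStream object]
  take SocketStream:  [SocketStream Model object] + [SocketStream object]
  take Model:  [Model object] + [object]
  take object:  [object] + [object]

[Pipe, BaseModel, Buffered, Seekable, Cacheable, LogStream, SocketStream, Model, object]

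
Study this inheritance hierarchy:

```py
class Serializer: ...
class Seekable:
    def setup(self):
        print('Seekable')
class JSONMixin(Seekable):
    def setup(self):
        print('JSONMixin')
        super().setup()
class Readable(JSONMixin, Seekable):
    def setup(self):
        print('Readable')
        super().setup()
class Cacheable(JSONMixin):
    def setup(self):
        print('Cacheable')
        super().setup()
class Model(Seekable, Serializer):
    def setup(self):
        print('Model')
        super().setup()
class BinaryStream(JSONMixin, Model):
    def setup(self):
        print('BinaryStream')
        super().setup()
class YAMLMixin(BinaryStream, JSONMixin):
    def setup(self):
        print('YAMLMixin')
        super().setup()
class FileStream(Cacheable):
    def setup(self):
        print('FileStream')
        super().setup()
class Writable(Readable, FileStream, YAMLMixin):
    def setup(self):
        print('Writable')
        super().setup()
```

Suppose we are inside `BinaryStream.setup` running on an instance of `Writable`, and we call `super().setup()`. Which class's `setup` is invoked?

L[Writable] = Writable + merge(L[Readable], L[FileStream], L[YAMLMixin], [Readable FileStream YAMLMixin])
  take Readable:  [Readable JSONMixin Seekable object] + [FileStream Cacheable JSONMixin Seekable object] + [YAMLMixin BinaryStream JSONMixin Model Seekable Serializer object] + [Readable FileStream YAMLMixin]
  take FileStream:  [JSONMixin Seekable object] + [FileStream Cacheable JSONMixin Seekable object] + [YAMLMixin BinaryStream JSONMixin Model Seekable Serializer object] + [FileStream YAMLMixin]
  take Cacheable:  [JSONMixin Seekable object] + [Cacheable JSONMixin Seekable object] + [YAMLMixin BinaryStream JSONMixin Model Seekable Serializer object] + [YAMLMixin]
  take YAMLMixin:  [JSONMixin Seekable object] + [JSONMixin Seekable object] + [YAMLMixin BinaryStream JSONMixin Model Seekable Serializer object] + [YAMLMixin]
  take BinaryStream:  [JSONMixin Seekable object] + [JSONMixin Seekable object] + [BinaryStream JSONMixin Model Seekable Serializer object]
  take JSONMixin:  [JSONMixin Seekable object] + [JSONMixin Seekable object] + [JSONMixin Model Seekable Serializer object]
  take Model:  [Seekable object] + [Seekable object] + [Model Seekable Serializer object]
  take Seekable:  [Seekable object] + [Seekable object] + [Seekable Serializer object]
  take Serializer:  [object] + [object] + [Serializer object]
  take object:  [object] + [object] + [object]
MRO: Writable Readable FileStream Cacheable YAMLMixin BinaryStream JSONMixin Model Seekable Serializer object
super() in BinaryStream.setup on a Writable instance goes to the class after BinaryStream in Writable's MRO: JSONMixin.

JSONMixin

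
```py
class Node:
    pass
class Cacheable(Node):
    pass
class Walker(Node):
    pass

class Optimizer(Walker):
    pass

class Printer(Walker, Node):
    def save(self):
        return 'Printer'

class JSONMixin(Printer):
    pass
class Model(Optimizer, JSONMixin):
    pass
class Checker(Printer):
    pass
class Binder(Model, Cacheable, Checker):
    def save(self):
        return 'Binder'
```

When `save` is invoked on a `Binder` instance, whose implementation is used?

L[Binder] = Binder + merge(L[Model], L[Cacheable], L[Checker], [Model Cacheable Checker])
  take Model:  [Model Optimizer JSONMixin Printer Walker Node object] + [Cacheable Node object] + [Checker Printer Walker Node object] + [Model Cacheable Checker]
  take Optimizer:  [Optimizer JSONMixin Printer Walker Node object] + [Cacheable Node object] + [Checker Printer Walker Node object] + [Cacheable Checker]
  take JSONMixin:  [JSONMixin Printer Walker Node object] + [Cacheable Node object] + [Checker Printer Walker Node object] + [Cacheable Checker]
  take Cacheable:  [Printer Walker Node object] + [Cacheable Node object] + [Checker Printer Walker Node object] + [Cacheable Checker]
  take Checker:  [Printer Walker Node object] + [Node object] + [Checker Printer Walker Node object] + [Checker]
  take Printer:  [Printer Walker Node object] + [Node object] + [Printer Walker Node object]
  take Walker:  [Walker Node object] + [Node object] + [Walker Node object]
  take Node:  [Node object] + [Node object] + [Node object]
  take object:  [object] + [object] + [object]
MRO: Binder Model Optimizer JSONMixin Cacheable Checker Printer Walker Node object
save is defined in: Binder, Printer. First along the MRO is Binder.

Binder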